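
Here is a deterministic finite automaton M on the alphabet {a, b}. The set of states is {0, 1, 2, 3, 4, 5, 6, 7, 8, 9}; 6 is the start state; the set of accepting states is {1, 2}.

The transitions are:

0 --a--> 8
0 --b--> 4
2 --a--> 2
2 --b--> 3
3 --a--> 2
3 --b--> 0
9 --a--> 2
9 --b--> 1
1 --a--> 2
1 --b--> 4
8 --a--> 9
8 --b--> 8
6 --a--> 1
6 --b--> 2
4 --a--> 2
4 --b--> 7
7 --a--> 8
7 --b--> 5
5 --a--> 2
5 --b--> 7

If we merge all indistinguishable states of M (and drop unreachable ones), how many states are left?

P0 = {1,2} | {0,3,4,5,6,7,8,9}.
Split {0,3,4,5,6,7,8,9} by δ(·,a) → {3,4,5,6,9} and {0,7,8}.
On input b, block {3,4,5,6,9} splits into {3,4,5} and {6,9}.
Refine {0,7,8} on symbol a: members go to different blocks, giving {0,7} and {8}.
Stable partition: {1,2} | {3,4,5} | {0,7} | {6,9} | {8} — 5 equivalence classes.

5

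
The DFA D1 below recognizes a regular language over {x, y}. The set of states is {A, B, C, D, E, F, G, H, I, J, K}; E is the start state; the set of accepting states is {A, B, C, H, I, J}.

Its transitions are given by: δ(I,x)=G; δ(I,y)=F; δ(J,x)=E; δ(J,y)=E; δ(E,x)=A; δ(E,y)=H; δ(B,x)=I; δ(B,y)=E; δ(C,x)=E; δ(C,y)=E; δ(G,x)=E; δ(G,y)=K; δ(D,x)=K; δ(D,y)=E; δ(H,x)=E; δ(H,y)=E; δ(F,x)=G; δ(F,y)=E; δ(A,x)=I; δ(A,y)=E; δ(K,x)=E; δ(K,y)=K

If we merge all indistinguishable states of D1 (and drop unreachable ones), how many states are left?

Reachable states from the start: {A,E,F,G,H,I,K}. Unreachable: {B,C,D,J} — drop them.
Initial partition by acceptance: {A,H,I} | {E,F,G,K}.
On input x, block {A,H,I} splits into {H,I} and {A}.
Split {E,F,G,K} by δ(·,x) → {F,G,K} and {E}.
On input x, block {H,I} splits into {H} and {I}.
On input x, block {F,G,K} splits into {G,K} and {F}.
The partition is now stable with 6 blocks: {H} | {G,K} | {A} | {E} | {I} | {F}.

6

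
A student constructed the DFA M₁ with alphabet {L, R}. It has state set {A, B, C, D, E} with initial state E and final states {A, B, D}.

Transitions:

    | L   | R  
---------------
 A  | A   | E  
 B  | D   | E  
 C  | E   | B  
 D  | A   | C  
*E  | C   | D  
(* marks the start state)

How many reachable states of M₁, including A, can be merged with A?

Initial partition by acceptance: {A,B,D} | {C,E}.
The partition is now stable with 2 blocks: {A,B,D} | {C,E}.
The equivalence class containing A is {A,B,D}, of size 3.

3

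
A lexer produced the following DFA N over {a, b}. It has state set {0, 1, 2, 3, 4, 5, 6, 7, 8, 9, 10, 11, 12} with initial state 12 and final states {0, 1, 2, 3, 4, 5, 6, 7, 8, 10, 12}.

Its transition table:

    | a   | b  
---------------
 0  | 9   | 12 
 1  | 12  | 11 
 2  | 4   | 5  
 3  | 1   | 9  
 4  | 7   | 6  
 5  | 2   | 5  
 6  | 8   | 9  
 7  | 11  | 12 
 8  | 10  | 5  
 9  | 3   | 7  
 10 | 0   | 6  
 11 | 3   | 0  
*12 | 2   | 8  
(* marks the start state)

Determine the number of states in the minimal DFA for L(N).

P0 = {0,1,2,3,4,5,6,7,8,10,12} | {9,11}.
Split {0,1,2,3,4,5,6,7,8,10,12} by δ(·,a) → {1,2,3,4,5,6,8,10,12} and {0,7}.
Refine {1,2,3,4,5,6,8,10,12} on symbol a: members go to different blocks, giving {1,2,3,5,6,8,12} and {4,10}.
On input a, block {1,2,3,5,6,8,12} splits into {1,3,5,6,12} and {2,8}.
On input a, block {1,3,5,6,12} splits into {5,6,12} and {1,3}.
Split {5,6,12} by δ(·,b) → {5} and {6} and {12}.
On input a, block {1,3} splits into {1} and {3}.
Stable partition: {5} | {9,11} | {0,7} | {4,10} | {2,8} | {1} | {6} | {12} | {3} — 9 equivalence classes.

9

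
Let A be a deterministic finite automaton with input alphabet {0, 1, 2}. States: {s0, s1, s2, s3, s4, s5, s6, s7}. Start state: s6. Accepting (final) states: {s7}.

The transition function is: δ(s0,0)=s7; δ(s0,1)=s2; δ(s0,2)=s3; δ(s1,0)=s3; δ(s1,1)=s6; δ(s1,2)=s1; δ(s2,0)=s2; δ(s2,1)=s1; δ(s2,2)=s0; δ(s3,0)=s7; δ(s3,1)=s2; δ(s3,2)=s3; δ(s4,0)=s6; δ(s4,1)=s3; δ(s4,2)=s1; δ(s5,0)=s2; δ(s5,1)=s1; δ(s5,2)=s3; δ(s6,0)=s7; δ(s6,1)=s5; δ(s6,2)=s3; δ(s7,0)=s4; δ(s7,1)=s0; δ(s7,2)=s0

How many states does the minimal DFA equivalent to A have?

4

Every state is reachable, so we keep all 8.
Start with accepting vs non-accepting: {s7} | {s0,s1,s2,s3,s4,s5,s6}.
Split {s0,s1,s2,s3,s4,s5,s6} by δ(·,0) → {s1,s2,s4,s5} and {s0,s3,s6}.
On input 0, block {s1,s2,s4,s5} splits into {s1,s4} and {s2,s5}.
No further refinement is possible. Final partition (4 blocks): {s7} | {s1,s4} | {s0,s3,s6} | {s2,s5}.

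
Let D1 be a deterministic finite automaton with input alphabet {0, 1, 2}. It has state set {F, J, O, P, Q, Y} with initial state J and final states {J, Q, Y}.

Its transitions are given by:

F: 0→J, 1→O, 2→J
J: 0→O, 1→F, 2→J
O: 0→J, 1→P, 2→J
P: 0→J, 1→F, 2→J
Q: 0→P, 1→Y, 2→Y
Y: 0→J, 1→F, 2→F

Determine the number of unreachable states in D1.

2

Starting at J and following transitions, the reachable set is {F, J, O, P}. That leaves Q, Y unreachable — 2 in total.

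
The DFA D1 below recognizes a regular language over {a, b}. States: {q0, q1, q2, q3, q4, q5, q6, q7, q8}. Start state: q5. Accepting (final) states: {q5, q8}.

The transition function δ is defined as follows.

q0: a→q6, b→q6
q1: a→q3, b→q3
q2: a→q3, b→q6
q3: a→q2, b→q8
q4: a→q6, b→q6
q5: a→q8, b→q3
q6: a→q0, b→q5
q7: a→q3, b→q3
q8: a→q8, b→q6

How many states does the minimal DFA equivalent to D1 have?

3

States {q1,q4,q7} cannot be reached from the start state, so discard them.
Initial partition by acceptance: {q5,q8} | {q0,q2,q3,q6}.
Refine {q0,q2,q3,q6} on symbol b: members go to different blocks, giving {q0,q2} and {q3,q6}.
No further refinement is possible. Final partition (3 blocks): {q5,q8} | {q0,q2} | {q3,q6}.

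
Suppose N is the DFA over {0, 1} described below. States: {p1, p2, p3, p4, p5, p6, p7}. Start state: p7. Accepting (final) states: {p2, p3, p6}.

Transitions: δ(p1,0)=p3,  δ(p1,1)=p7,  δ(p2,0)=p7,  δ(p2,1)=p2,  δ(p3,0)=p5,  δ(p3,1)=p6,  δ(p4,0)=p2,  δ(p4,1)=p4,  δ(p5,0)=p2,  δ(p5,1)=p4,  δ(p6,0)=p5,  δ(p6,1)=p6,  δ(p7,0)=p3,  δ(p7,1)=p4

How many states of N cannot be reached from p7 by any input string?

Starting at p7 and following transitions, the reachable set is {p2, p3, p4, p5, p6, p7}. That leaves p1 unreachable — 1 in total.

1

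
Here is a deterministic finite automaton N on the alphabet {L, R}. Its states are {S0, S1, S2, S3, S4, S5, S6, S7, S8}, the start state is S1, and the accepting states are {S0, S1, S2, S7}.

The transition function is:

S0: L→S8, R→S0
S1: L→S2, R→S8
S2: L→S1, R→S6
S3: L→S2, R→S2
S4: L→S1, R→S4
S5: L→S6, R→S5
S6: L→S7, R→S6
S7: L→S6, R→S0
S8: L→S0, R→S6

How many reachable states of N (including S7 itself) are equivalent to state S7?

First remove the unreachable states {S3,S4,S5}; 6 states remain.
Start with accepting vs non-accepting: {S0,S1,S2,S7} | {S6,S8}.
Refine {S0,S1,S2,S7} on symbol L: members go to different blocks, giving {S0,S7} and {S1,S2}.
Stable partition: {S0,S7} | {S6,S8} | {S1,S2} — 3 equivalence classes.
The equivalence class containing S7 is {S0,S7}, of size 2.

2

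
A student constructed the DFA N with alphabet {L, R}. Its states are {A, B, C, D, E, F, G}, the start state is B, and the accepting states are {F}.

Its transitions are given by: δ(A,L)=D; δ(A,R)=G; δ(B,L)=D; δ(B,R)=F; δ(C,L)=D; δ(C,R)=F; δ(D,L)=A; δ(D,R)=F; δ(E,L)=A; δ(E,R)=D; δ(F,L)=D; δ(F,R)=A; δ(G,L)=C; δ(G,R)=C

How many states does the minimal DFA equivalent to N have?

5

Reachable states from the start: {A,B,C,D,F,G}. Unreachable: {E} — drop them.
Start with accepting vs non-accepting: {F} | {A,B,C,D,G}.
On input R, block {A,B,C,D,G} splits into {B,C,D} and {A,G}.
On input L, block {B,C,D} splits into {B,C} and {D}.
On input L, block {A,G} splits into {A} and {G}.
The partition is now stable with 5 blocks: {F} | {B,C} | {A} | {D} | {G}.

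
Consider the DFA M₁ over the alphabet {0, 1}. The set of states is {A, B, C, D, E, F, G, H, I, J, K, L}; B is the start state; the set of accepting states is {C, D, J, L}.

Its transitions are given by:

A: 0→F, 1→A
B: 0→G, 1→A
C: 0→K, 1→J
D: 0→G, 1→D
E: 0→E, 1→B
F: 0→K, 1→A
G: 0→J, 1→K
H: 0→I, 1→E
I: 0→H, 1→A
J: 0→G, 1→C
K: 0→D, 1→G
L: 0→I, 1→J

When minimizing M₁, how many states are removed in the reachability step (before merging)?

BFS from B reaches {A, B, C, D, F, G, J, K}; the 4 state(s) E, H, I, L are never visited.

4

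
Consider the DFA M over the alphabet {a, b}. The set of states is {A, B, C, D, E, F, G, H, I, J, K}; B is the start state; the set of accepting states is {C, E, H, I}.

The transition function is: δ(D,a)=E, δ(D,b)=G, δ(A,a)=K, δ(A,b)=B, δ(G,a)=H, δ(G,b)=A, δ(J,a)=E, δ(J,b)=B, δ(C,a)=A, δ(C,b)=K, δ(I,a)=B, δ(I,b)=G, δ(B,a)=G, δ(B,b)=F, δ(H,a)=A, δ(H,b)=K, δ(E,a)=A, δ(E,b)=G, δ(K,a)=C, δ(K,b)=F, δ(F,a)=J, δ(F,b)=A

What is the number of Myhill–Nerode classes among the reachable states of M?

Reachable states from the start: {A,B,C,E,F,G,H,J,K}. Unreachable: {D,I} — drop them.
Initial partition by acceptance: {C,E,H} | {A,B,F,G,J,K}.
Split {A,B,F,G,J,K} by δ(·,a) → {A,B,F} and {G,J,K}.
No further refinement is possible. Final partition (3 blocks): {C,E,H} | {A,B,F} | {G,J,K}.

3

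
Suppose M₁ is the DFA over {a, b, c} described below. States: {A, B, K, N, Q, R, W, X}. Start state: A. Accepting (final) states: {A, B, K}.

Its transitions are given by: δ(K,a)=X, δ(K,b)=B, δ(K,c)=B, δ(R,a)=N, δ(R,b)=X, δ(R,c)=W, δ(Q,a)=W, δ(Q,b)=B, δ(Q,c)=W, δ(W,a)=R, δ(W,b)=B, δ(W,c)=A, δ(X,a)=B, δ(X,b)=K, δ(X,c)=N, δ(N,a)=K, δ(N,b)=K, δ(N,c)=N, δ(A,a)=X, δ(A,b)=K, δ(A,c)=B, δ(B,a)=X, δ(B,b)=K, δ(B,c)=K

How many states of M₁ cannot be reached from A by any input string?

Starting at A and following transitions, the reachable set is {A, B, K, N, X}. That leaves Q, R, W unreachable — 3 in total.

3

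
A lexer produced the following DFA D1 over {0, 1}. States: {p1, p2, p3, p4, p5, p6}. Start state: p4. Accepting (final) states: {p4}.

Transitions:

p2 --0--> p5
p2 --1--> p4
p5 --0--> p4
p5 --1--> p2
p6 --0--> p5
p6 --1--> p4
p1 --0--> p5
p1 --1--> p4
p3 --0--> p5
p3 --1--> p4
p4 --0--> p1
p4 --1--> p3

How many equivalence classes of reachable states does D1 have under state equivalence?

3

First remove the unreachable states {p6}; 5 states remain.
Initial partition by acceptance: {p4} | {p1,p2,p3,p5}.
Split {p1,p2,p3,p5} by δ(·,0) → {p1,p2,p3} and {p5}.
No further refinement is possible. Final partition (3 blocks): {p4} | {p1,p2,p3} | {p5}.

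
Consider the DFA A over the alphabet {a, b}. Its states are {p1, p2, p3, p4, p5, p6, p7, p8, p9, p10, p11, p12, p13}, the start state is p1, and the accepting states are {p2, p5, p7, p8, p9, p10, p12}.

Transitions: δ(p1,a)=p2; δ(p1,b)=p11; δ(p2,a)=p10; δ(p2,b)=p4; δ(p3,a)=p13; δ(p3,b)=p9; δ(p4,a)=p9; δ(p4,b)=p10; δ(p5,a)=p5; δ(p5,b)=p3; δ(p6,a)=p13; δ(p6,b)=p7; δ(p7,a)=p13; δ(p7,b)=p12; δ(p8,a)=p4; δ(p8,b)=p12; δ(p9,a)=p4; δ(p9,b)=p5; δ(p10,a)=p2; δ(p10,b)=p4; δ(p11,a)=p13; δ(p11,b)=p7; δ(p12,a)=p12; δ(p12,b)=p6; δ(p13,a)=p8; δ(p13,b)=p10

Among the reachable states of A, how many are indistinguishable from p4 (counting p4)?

2

All states are reachable from the start state.
Start with accepting vs non-accepting: {p2,p5,p7,p8,p9,p10,p12} | {p1,p3,p4,p6,p11,p13}.
On input a, block {p2,p5,p7,p8,p9,p10,p12} splits into {p2,p5,p10,p12} and {p7,p8,p9}.
Split {p1,p3,p4,p6,p11,p13} by δ(·,a) → {p3,p6,p11} and {p4,p13} and {p1}.
Refine {p2,p5,p10,p12} on symbol b: members go to different blocks, giving {p2,p10} and {p5,p12}.
The partition is now stable with 6 blocks: {p2,p10} | {p3,p6,p11} | {p7,p8,p9} | {p4,p13} | {p1} | {p5,p12}.
The equivalence class containing p4 is {p4,p13}, of size 2.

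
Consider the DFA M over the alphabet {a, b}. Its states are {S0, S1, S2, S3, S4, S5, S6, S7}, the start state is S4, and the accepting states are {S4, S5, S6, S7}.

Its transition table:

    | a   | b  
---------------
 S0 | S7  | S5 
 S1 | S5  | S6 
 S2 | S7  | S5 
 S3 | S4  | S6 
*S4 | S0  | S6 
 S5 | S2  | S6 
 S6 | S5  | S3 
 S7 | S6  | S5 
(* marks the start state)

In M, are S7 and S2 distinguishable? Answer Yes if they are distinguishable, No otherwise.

Yes

Reachable states from the start: {S0,S2,S3,S4,S5,S6,S7}. Unreachable: {S1} — drop them.
Initial partition by acceptance: {S4,S5,S6,S7} | {S0,S2,S3}.
Refine {S4,S5,S6,S7} on symbol a: members go to different blocks, giving {S4,S5} and {S6,S7}.
Split {S0,S2,S3} by δ(·,a) → {S0,S2} and {S3}.
On input a, block {S6,S7} splits into {S6} and {S7}.
The partition is now stable with 5 blocks: {S4,S5} | {S0,S2} | {S6} | {S3} | {S7}.
S7 and S2 end up in different blocks, so they are distinguishable. For instance, the string 'ε' is accepted from only S7.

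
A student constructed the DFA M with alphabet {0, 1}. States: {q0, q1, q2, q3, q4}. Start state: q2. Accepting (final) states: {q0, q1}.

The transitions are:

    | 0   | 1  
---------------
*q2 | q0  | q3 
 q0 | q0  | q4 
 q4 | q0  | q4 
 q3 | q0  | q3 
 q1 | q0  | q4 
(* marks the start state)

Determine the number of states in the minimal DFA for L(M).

2

States {q1} cannot be reached from the start state, so discard them.
Initial partition by acceptance: {q0} | {q2,q3,q4}.
No further refinement is possible. Final partition (2 blocks): {q0} | {q2,q3,q4}.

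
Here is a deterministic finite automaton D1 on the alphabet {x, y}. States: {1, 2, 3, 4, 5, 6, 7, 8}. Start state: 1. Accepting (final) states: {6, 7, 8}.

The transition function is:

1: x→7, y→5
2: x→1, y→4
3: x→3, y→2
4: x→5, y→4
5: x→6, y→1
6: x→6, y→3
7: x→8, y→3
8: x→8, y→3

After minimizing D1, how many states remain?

All states are reachable from the start state.
Initial partition by acceptance: {6,7,8} | {1,2,3,4,5}.
On input x, block {1,2,3,4,5} splits into {2,3,4} and {1,5}.
Refine {2,3,4} on symbol x: members go to different blocks, giving {2,4} and {3}.
The partition is now stable with 4 blocks: {6,7,8} | {2,4} | {1,5} | {3}.

4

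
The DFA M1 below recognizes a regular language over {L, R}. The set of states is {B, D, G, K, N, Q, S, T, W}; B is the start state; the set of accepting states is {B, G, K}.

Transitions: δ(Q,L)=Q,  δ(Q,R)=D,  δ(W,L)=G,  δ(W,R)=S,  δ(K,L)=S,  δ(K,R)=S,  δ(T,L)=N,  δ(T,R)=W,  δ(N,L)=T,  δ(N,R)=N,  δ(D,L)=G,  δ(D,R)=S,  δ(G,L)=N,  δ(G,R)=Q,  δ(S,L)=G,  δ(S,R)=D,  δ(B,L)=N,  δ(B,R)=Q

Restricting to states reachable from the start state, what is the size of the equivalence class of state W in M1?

3

First remove the unreachable states {K}; 8 states remain.
Start with accepting vs non-accepting: {B,G} | {D,N,Q,S,T,W}.
On input L, block {D,N,Q,S,T,W} splits into {D,S,W} and {N,Q,T}.
On input R, block {N,Q,T} splits into {Q,T} and {N}.
Refine {Q,T} on symbol L: members go to different blocks, giving {Q} and {T}.
Stable partition: {B,G} | {D,S,W} | {Q} | {N} | {T} — 5 equivalence classes.
The equivalence class containing W is {D,S,W}, of size 3.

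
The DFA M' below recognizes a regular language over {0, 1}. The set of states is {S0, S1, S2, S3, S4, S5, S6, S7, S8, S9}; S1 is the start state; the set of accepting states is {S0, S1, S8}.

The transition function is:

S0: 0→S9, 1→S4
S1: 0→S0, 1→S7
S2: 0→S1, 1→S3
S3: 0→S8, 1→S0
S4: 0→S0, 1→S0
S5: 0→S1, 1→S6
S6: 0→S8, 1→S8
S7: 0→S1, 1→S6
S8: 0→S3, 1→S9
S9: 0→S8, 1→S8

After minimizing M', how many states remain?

4

Reachable states from the start: {S0,S1,S3,S4,S6,S7,S8,S9}. Unreachable: {S2,S5} — drop them.
Start with accepting vs non-accepting: {S0,S1,S8} | {S3,S4,S6,S7,S9}.
Refine {S0,S1,S8} on symbol 0: members go to different blocks, giving {S0,S8} and {S1}.
On input 0, block {S3,S4,S6,S7,S9} splits into {S3,S4,S6,S9} and {S7}.
No further refinement is possible. Final partition (4 blocks): {S0,S8} | {S3,S4,S6,S9} | {S1} | {S7}.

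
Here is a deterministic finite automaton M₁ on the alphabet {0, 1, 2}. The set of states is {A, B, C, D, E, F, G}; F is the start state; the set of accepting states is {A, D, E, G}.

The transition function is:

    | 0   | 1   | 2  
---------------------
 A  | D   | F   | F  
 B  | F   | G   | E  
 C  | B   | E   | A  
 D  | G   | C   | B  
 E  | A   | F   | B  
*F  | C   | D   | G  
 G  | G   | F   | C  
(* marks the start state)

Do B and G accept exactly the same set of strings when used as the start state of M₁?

All states are reachable from the start state.
P0 = {A,D,E,G} | {B,C,F}.
No further refinement is possible. Final partition (2 blocks): {A,D,E,G} | {B,C,F}.
B and G end up in different blocks, so they are distinguishable. For instance, the string 'ε' is accepted from only G.

No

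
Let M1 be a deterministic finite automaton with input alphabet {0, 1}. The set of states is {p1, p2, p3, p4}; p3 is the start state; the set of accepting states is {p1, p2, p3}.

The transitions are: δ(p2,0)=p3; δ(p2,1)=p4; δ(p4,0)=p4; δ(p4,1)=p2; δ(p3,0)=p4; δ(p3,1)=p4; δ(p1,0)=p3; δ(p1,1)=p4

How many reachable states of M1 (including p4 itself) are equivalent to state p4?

States {p1} cannot be reached from the start state, so discard them.
Start with accepting vs non-accepting: {p2,p3} | {p4}.
Split {p2,p3} by δ(·,0) → {p2} and {p3}.
The partition is now stable with 3 blocks: {p2} | {p4} | {p3}.
The equivalence class containing p4 is {p4}, of size 1.

1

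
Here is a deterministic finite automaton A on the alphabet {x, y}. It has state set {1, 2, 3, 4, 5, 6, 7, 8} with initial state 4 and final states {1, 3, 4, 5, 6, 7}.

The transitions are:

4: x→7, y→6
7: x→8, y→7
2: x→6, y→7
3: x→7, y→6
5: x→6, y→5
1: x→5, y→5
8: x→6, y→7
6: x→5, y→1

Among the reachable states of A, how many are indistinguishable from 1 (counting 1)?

3

States {2,3} cannot be reached from the start state, so discard them.
Start with accepting vs non-accepting: {1,4,5,6,7} | {8}.
Refine {1,4,5,6,7} on symbol x: members go to different blocks, giving {1,4,5,6} and {7}.
On input x, block {1,4,5,6} splits into {1,5,6} and {4}.
Stable partition: {1,5,6} | {8} | {7} | {4} — 4 equivalence classes.
State 1 belongs to the block {1,5,6}, which has 3 states.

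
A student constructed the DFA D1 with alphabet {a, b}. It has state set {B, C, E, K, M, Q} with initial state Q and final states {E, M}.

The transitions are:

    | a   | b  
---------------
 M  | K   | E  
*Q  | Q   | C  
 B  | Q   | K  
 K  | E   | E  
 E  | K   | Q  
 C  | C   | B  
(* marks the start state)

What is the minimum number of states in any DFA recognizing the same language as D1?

5

States {M} cannot be reached from the start state, so discard them.
P0 = {E} | {B,C,K,Q}.
Split {B,C,K,Q} by δ(·,a) → {B,C,Q} and {K}.
Refine {B,C,Q} on symbol b: members go to different blocks, giving {C,Q} and {B}.
Refine {C,Q} on symbol b: members go to different blocks, giving {C} and {Q}.
Stable partition: {E} | {C} | {K} | {B} | {Q} — 5 equivalence classes.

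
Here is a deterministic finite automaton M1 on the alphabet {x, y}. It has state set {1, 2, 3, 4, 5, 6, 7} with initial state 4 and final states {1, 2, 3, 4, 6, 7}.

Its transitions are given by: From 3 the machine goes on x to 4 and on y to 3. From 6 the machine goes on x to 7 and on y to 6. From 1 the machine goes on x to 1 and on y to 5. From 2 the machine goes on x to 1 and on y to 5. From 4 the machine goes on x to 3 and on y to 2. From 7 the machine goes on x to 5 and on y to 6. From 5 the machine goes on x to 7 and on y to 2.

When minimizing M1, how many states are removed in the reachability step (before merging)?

Every one of the 7 states is reachable from 4.

0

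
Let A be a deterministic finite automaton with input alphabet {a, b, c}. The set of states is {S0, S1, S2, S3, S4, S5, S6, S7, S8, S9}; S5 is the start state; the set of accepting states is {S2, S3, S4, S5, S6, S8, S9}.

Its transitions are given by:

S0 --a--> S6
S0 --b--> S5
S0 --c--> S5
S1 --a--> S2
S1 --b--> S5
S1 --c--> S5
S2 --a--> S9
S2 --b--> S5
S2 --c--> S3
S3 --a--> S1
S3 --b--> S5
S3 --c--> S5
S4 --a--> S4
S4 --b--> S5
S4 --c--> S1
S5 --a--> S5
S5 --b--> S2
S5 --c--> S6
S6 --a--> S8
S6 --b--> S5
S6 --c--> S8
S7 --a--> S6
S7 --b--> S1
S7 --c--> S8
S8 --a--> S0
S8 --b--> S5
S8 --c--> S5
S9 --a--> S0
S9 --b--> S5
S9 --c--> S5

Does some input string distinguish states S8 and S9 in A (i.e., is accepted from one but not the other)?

No

First remove the unreachable states {S4,S7}; 8 states remain.
P0 = {S2,S3,S5,S6,S8,S9} | {S0,S1}.
Split {S2,S3,S5,S6,S8,S9} by δ(·,a) → {S2,S5,S6} and {S3,S8,S9}.
On input a, block {S2,S5,S6} splits into {S2,S6} and {S5}.
The partition is now stable with 4 blocks: {S2,S6} | {S0,S1} | {S3,S8,S9} | {S5}.
S8 and S9 lie in the same block of the stable partition, so they are equivalent — no string distinguishes them.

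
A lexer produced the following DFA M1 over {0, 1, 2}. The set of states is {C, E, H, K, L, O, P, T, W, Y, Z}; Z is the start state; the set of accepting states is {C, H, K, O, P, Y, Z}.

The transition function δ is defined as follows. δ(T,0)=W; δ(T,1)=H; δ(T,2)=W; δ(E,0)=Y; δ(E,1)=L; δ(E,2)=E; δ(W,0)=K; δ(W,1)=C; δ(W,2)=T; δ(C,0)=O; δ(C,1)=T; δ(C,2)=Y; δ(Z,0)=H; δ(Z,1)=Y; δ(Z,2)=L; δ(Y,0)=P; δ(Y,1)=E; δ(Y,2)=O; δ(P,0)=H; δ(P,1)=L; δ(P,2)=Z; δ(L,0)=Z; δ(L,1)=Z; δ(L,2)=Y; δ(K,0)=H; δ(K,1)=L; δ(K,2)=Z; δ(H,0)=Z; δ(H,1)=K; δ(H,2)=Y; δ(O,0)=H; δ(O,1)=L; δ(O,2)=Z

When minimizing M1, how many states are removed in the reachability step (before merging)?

3

BFS from Z reaches {E, H, K, L, O, P, Y, Z}; the 3 state(s) C, T, W are never visited.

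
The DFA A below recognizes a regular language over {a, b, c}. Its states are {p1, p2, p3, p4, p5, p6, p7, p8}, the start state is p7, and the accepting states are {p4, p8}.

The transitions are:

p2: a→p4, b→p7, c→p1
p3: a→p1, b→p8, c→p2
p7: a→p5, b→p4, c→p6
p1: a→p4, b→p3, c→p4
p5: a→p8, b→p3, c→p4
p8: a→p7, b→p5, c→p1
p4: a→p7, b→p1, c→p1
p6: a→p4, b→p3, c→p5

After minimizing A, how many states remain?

Initial partition by acceptance: {p4,p8} | {p1,p2,p3,p5,p6,p7}.
On input a, block {p1,p2,p3,p5,p6,p7} splits into {p1,p2,p5,p6} and {p3,p7}.
On input c, block {p1,p2,p5,p6} splits into {p1,p5} and {p2,p6}.
No further refinement is possible. Final partition (4 blocks): {p4,p8} | {p1,p5} | {p3,p7} | {p2,p6}.

4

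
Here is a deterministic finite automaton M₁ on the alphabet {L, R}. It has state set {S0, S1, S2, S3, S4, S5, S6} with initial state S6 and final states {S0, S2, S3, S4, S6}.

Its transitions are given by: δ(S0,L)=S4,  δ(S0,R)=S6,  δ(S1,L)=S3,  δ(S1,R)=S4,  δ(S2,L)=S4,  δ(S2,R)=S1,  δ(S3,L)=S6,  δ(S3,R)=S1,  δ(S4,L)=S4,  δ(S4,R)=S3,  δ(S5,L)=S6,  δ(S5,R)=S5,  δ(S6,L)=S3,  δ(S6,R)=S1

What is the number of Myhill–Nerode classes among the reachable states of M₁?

3

First remove the unreachable states {S0,S2,S5}; 4 states remain.
Start with accepting vs non-accepting: {S3,S4,S6} | {S1}.
Split {S3,S4,S6} by δ(·,R) → {S3,S6} and {S4}.
The partition is now stable with 3 blocks: {S3,S6} | {S1} | {S4}.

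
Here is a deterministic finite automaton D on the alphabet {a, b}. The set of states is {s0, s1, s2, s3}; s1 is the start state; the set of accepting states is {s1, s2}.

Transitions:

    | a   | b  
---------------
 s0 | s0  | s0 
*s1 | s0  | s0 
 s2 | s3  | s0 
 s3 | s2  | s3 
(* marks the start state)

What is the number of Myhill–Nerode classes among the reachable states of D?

States {s2,s3} cannot be reached from the start state, so discard them.
Start with accepting vs non-accepting: {s1} | {s0}.
No further refinement is possible. Final partition (2 blocks): {s1} | {s0}.

2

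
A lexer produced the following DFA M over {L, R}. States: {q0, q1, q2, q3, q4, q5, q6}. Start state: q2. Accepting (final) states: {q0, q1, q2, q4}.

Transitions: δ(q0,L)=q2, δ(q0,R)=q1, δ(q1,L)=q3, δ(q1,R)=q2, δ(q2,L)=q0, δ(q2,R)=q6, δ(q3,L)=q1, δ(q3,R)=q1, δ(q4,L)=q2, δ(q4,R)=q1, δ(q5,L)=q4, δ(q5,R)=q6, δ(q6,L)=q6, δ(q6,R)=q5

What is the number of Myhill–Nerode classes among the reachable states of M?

All states are reachable from the start state.
Initial partition by acceptance: {q0,q1,q2,q4} | {q3,q5,q6}.
Split {q0,q1,q2,q4} by δ(·,L) → {q0,q2,q4} and {q1}.
Refine {q0,q2,q4} on symbol R: members go to different blocks, giving {q0,q4} and {q2}.
On input L, block {q3,q5,q6} splits into {q3} and {q5} and {q6}.
Stable partition: {q0,q4} | {q3} | {q1} | {q2} | {q5} | {q6} — 6 equivalence classes.

6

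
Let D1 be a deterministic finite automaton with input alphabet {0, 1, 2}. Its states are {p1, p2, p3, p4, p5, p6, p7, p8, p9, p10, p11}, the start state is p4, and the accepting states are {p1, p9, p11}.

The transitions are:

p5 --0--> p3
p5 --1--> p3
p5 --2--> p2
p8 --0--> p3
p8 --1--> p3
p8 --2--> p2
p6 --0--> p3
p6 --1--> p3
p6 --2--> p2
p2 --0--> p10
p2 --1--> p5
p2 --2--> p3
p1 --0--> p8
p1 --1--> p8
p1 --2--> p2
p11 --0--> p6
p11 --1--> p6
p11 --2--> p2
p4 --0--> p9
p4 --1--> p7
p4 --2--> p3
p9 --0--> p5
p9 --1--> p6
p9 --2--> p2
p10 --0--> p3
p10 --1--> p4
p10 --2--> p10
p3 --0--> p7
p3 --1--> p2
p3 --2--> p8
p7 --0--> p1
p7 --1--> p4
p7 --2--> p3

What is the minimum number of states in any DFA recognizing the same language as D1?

Reachable states from the start: {p1,p2,p3,p4,p5,p6,p7,p8,p9,p10}. Unreachable: {p11} — drop them.
Initial partition by acceptance: {p1,p9} | {p2,p3,p4,p5,p6,p7,p8,p10}.
Split {p2,p3,p4,p5,p6,p7,p8,p10} by δ(·,0) → {p2,p3,p5,p6,p8,p10} and {p4,p7}.
Split {p2,p3,p5,p6,p8,p10} by δ(·,0) → {p2,p5,p6,p8,p10} and {p3}.
On input 0, block {p2,p5,p6,p8,p10} splits into {p5,p6,p8,p10} and {p2}.
Refine {p5,p6,p8,p10} on symbol 1: members go to different blocks, giving {p5,p6,p8} and {p10}.
The partition is now stable with 6 blocks: {p1,p9} | {p5,p6,p8} | {p4,p7} | {p3} | {p2} | {p10}.

6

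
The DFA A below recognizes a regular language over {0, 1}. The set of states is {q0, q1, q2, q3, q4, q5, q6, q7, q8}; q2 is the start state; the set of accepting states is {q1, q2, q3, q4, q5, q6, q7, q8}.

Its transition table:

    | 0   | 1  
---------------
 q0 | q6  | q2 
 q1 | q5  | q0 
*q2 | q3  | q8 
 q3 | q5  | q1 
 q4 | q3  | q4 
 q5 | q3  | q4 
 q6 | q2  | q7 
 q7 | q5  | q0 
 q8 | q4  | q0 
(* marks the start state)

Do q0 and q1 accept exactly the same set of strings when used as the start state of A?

No

Start with accepting vs non-accepting: {q1,q2,q3,q4,q5,q6,q7,q8} | {q0}.
Refine {q1,q2,q3,q4,q5,q6,q7,q8} on symbol 1: members go to different blocks, giving {q2,q3,q4,q5,q6} and {q1,q7,q8}.
On input 1, block {q2,q3,q4,q5,q6} splits into {q2,q3,q6} and {q4,q5}.
Refine {q2,q3,q6} on symbol 0: members go to different blocks, giving {q2,q6} and {q3}.
On input 0, block {q2,q6} splits into {q2} and {q6}.
The partition is now stable with 6 blocks: {q2} | {q0} | {q1,q7,q8} | {q4,q5} | {q3} | {q6}.
q0 and q1 end up in different blocks, so they are distinguishable. For instance, the string 'ε' is accepted from only q1.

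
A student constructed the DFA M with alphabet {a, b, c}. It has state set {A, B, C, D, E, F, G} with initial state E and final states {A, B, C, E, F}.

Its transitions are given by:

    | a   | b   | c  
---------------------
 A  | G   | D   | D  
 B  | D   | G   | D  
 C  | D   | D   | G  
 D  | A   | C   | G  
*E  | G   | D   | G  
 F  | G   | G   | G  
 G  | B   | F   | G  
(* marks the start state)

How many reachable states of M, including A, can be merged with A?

Every state is reachable, so we keep all 7.
Initial partition by acceptance: {A,B,C,E,F} | {D,G}.
The partition is now stable with 2 blocks: {A,B,C,E,F} | {D,G}.
The equivalence class containing A is {A,B,C,E,F}, of size 5.

5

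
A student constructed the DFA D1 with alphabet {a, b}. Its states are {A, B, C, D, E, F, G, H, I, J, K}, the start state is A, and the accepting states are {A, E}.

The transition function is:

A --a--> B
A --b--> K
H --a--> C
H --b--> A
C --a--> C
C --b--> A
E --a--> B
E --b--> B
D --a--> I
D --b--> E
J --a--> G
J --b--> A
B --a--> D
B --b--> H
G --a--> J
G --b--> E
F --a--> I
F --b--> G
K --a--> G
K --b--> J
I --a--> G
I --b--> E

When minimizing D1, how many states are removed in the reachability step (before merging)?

No path from A leads to F; the other 10 states are all reachable.

1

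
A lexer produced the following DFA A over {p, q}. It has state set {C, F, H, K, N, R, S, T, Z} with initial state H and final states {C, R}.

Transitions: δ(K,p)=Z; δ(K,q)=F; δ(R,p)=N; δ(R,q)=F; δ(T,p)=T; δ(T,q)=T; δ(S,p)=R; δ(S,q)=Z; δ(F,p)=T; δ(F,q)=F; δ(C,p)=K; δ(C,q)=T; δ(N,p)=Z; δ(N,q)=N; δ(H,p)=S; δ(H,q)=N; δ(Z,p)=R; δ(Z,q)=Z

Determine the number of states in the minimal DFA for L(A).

Reachable states from the start: {F,H,N,R,S,T,Z}. Unreachable: {C,K} — drop them.
Initial partition by acceptance: {R} | {F,H,N,S,T,Z}.
On input p, block {F,H,N,S,T,Z} splits into {F,H,N,T} and {S,Z}.
Refine {F,H,N,T} on symbol p: members go to different blocks, giving {H,N} and {F,T}.
No further refinement is possible. Final partition (4 blocks): {R} | {H,N} | {S,Z} | {F,T}.

4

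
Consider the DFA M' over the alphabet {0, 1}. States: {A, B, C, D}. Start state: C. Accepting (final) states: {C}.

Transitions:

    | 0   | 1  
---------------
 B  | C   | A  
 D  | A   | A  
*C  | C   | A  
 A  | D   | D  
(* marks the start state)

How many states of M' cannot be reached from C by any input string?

Starting at C and following transitions, the reachable set is {A, C, D}. That leaves B unreachable — 1 in total.

1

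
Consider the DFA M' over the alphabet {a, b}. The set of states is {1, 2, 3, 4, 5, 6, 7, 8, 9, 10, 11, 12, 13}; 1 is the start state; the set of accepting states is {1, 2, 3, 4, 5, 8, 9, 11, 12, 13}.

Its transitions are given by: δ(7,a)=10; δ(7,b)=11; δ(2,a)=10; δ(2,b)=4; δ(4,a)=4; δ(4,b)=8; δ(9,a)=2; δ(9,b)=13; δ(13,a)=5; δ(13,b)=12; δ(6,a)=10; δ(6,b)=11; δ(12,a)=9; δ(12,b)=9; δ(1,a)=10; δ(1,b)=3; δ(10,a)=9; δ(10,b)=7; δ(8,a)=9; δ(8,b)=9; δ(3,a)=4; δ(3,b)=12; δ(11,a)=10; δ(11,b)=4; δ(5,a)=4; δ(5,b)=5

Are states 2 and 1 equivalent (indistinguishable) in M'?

States {6} cannot be reached from the start state, so discard them.
P0 = {1,2,3,4,5,8,9,11,12,13} | {7,10}.
Split {1,2,3,4,5,8,9,11,12,13} by δ(·,a) → {3,4,5,8,9,12,13} and {1,2,11}.
Refine {3,4,5,8,9,12,13} on symbol a: members go to different blocks, giving {3,4,5,8,12,13} and {9}.
Refine {3,4,5,8,12,13} on symbol a: members go to different blocks, giving {3,4,5,13} and {8,12}.
On input b, block {3,4,5,13} splits into {3,4,13} and {5}.
Split {3,4,13} by δ(·,a) → {3,4} and {13}.
Split {7,10} by δ(·,a) → {7} and {10}.
The partition is now stable with 8 blocks: {3,4} | {7} | {1,2,11} | {9} | {8,12} | {5} | {13} | {10}.
2 and 1 lie in the same block of the stable partition, so they are equivalent — no string distinguishes them.

Yes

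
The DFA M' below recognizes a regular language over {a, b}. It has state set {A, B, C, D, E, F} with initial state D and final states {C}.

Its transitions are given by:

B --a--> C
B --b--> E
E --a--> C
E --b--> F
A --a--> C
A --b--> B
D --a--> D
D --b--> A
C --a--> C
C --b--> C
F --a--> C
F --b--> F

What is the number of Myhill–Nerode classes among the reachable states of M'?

Start with accepting vs non-accepting: {C} | {A,B,D,E,F}.
On input a, block {A,B,D,E,F} splits into {A,B,E,F} and {D}.
The partition is now stable with 3 blocks: {C} | {A,B,E,F} | {D}.

3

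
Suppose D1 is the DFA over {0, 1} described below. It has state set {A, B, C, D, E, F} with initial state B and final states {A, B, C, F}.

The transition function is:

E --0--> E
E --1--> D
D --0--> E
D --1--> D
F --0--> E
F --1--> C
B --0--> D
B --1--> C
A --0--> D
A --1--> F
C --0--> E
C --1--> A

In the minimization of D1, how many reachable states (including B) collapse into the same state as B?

Every state is reachable, so we keep all 6.
P0 = {A,B,C,F} | {D,E}.
Stable partition: {A,B,C,F} | {D,E} — 2 equivalence classes.
The equivalence class containing B is {A,B,C,F}, of size 4.

4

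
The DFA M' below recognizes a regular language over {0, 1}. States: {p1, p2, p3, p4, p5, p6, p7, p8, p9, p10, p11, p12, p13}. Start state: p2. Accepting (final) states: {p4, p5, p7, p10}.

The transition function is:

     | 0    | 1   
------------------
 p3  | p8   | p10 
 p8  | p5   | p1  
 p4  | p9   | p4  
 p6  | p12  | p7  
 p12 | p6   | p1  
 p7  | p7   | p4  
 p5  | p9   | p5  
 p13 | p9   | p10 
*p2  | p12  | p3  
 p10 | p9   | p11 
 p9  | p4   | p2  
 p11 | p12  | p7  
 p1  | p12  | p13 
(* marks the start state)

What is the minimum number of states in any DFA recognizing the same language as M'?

Initial partition by acceptance: {p4,p5,p7,p10} | {p1,p2,p3,p6,p8,p9,p11,p12,p13}.
On input 0, block {p4,p5,p7,p10} splits into {p4,p5,p10} and {p7}.
Refine {p4,p5,p10} on symbol 1: members go to different blocks, giving {p4,p5} and {p10}.
Refine {p1,p2,p3,p6,p8,p9,p11,p12,p13} on symbol 0: members go to different blocks, giving {p1,p2,p3,p6,p11,p12,p13} and {p8,p9}.
On input 0, block {p1,p2,p3,p6,p11,p12,p13} splits into {p1,p2,p6,p11,p12} and {p3,p13}.
Split {p1,p2,p6,p11,p12} by δ(·,1) → {p1,p2} and {p6,p11} and {p12}.
Stable partition: {p4,p5} | {p1,p2} | {p7} | {p10} | {p8,p9} | {p3,p13} | {p6,p11} | {p12} — 8 equivalence classes.

8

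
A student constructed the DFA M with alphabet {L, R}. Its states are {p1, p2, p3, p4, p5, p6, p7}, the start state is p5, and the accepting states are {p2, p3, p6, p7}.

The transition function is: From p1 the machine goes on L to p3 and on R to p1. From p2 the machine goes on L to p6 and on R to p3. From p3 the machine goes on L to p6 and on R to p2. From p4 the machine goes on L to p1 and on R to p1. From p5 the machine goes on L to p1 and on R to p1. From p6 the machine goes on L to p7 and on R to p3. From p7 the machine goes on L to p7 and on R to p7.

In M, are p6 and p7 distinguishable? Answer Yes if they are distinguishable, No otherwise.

First remove the unreachable states {p4}; 6 states remain.
Start with accepting vs non-accepting: {p2,p3,p6,p7} | {p1,p5}.
Split {p1,p5} by δ(·,L) → {p1} and {p5}.
The partition is now stable with 3 blocks: {p2,p3,p6,p7} | {p1} | {p5}.
p6 and p7 lie in the same block of the stable partition, so they are equivalent — no string distinguishes them.

No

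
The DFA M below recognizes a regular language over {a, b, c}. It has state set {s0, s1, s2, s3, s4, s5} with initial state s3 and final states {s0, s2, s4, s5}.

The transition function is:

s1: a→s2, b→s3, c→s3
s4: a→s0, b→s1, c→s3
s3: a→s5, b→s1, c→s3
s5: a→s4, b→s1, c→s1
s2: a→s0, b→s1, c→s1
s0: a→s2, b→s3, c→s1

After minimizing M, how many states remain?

2

Start with accepting vs non-accepting: {s0,s2,s4,s5} | {s1,s3}.
The partition is now stable with 2 blocks: {s0,s2,s4,s5} | {s1,s3}.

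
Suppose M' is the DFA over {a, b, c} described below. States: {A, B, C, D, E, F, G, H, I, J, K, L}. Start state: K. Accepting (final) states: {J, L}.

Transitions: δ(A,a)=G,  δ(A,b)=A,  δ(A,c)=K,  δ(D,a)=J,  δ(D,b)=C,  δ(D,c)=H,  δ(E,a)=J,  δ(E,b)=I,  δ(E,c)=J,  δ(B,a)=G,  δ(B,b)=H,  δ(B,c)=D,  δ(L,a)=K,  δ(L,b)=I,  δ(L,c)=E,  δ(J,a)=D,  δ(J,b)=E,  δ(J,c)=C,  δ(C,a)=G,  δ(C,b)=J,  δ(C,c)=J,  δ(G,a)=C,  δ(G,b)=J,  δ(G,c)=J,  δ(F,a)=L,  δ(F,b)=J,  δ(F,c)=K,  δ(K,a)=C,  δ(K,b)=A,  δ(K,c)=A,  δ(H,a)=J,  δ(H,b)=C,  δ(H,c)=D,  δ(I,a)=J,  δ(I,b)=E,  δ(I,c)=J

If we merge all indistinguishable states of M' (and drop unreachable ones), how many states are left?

5

Reachable states from the start: {A,C,D,E,G,H,I,J,K}. Unreachable: {B,F,L} — drop them.
Initial partition by acceptance: {J} | {A,C,D,E,G,H,I,K}.
Refine {A,C,D,E,G,H,I,K} on symbol a: members go to different blocks, giving {A,C,G,K} and {D,E,H,I}.
Refine {A,C,G,K} on symbol b: members go to different blocks, giving {A,K} and {C,G}.
Refine {D,E,H,I} on symbol b: members go to different blocks, giving {D,H} and {E,I}.
Stable partition: {J} | {A,K} | {D,H} | {C,G} | {E,I} — 5 equivalence classes.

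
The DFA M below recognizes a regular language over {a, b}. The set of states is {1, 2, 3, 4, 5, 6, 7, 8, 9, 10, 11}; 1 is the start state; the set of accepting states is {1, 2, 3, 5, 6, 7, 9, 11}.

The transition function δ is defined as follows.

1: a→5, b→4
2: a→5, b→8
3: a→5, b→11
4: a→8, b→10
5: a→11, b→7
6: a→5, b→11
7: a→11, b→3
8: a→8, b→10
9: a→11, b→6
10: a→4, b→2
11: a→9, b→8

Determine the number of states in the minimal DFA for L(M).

7

Every state is reachable, so we keep all 11.
Start with accepting vs non-accepting: {1,2,3,5,6,7,9,11} | {4,8,10}.
Refine {1,2,3,5,6,7,9,11} on symbol b: members go to different blocks, giving {3,5,6,7,9} and {1,2,11}.
Split {3,5,6,7,9} by δ(·,a) → {5,7,9} and {3,6}.
Refine {5,7,9} on symbol b: members go to different blocks, giving {7,9} and {5}.
Refine {4,8,10} on symbol b: members go to different blocks, giving {4,8} and {10}.
Refine {1,2,11} on symbol a: members go to different blocks, giving {1,2} and {11}.
The partition is now stable with 7 blocks: {7,9} | {4,8} | {1,2} | {3,6} | {5} | {10} | {11}.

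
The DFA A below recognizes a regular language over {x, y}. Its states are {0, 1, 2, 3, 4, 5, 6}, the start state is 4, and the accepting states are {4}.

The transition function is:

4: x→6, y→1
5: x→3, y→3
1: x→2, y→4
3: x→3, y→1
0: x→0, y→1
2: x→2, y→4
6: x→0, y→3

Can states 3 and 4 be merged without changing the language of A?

Reachable states from the start: {0,1,2,3,4,6}. Unreachable: {5} — drop them.
P0 = {4} | {0,1,2,3,6}.
On input y, block {0,1,2,3,6} splits into {0,3,6} and {1,2}.
Split {0,3,6} by δ(·,y) → {0,3} and {6}.
No further refinement is possible. Final partition (4 blocks): {4} | {0,3} | {1,2} | {6}.
3 and 4 end up in different blocks, so they are distinguishable. For instance, the string 'ε' is accepted from only 4.

No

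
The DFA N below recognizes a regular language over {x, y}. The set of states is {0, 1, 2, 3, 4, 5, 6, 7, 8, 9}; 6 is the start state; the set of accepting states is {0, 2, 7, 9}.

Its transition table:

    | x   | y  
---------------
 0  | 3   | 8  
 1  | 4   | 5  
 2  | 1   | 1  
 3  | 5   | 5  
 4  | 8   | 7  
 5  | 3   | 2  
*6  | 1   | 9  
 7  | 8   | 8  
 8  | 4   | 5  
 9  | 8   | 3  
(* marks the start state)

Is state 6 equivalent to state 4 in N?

Yes

First remove the unreachable states {0}; 9 states remain.
Initial partition by acceptance: {2,7,9} | {1,3,4,5,6,8}.
On input y, block {1,3,4,5,6,8} splits into {1,3,8} and {4,5,6}.
Stable partition: {2,7,9} | {1,3,8} | {4,5,6} — 3 equivalence classes.
6 and 4 lie in the same block of the stable partition, so they are equivalent — no string distinguishes them.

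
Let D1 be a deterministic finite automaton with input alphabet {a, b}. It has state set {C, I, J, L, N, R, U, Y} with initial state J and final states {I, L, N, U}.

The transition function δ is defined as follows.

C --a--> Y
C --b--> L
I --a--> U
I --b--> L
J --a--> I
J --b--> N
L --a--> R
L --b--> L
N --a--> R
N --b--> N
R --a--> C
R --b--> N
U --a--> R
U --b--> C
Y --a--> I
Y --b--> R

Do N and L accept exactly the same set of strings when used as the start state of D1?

Yes

Start with accepting vs non-accepting: {I,L,N,U} | {C,J,R,Y}.
On input a, block {I,L,N,U} splits into {L,N,U} and {I}.
Split {L,N,U} by δ(·,b) → {L,N} and {U}.
Refine {C,J,R,Y} on symbol a: members go to different blocks, giving {J,Y} and {C,R}.
Refine {J,Y} on symbol b: members go to different blocks, giving {J} and {Y}.
Refine {C,R} on symbol a: members go to different blocks, giving {R} and {C}.
The partition is now stable with 7 blocks: {L,N} | {J} | {I} | {U} | {R} | {Y} | {C}.
N and L lie in the same block of the stable partition, so they are equivalent — no string distinguishes them.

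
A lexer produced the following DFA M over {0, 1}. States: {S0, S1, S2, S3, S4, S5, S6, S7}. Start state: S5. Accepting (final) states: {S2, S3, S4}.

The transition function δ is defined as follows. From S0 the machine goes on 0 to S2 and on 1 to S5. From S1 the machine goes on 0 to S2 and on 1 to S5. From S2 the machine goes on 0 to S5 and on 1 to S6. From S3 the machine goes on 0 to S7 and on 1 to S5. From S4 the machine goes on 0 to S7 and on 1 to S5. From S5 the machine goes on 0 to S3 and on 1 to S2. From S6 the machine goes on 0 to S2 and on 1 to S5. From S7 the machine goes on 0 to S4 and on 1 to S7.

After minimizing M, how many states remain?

Reachable states from the start: {S2,S3,S4,S5,S6,S7}. Unreachable: {S0,S1} — drop them.
Initial partition by acceptance: {S2,S3,S4} | {S5,S6,S7}.
Refine {S5,S6,S7} on symbol 1: members go to different blocks, giving {S6,S7} and {S5}.
On input 0, block {S2,S3,S4} splits into {S3,S4} and {S2}.
On input 0, block {S6,S7} splits into {S6} and {S7}.
No further refinement is possible. Final partition (5 blocks): {S3,S4} | {S6} | {S5} | {S2} | {S7}.

5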